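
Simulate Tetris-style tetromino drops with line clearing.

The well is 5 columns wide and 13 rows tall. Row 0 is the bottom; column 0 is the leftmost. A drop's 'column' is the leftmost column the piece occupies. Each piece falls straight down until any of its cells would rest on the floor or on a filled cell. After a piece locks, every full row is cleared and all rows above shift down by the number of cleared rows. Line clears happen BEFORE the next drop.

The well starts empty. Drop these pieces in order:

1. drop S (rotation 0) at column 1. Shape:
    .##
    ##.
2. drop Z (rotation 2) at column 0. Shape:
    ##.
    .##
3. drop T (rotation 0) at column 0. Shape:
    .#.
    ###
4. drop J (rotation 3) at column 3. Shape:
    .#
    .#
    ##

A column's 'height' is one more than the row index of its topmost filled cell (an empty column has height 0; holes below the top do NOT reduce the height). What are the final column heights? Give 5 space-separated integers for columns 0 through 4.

Drop 1: S rot0 at col 1 lands with bottom-row=0; cleared 0 line(s) (total 0); column heights now [0 1 2 2 0], max=2
Drop 2: Z rot2 at col 0 lands with bottom-row=2; cleared 0 line(s) (total 0); column heights now [4 4 3 2 0], max=4
Drop 3: T rot0 at col 0 lands with bottom-row=4; cleared 0 line(s) (total 0); column heights now [5 6 5 2 0], max=6
Drop 4: J rot3 at col 3 lands with bottom-row=2; cleared 0 line(s) (total 0); column heights now [5 6 5 3 5], max=6

Answer: 5 6 5 3 5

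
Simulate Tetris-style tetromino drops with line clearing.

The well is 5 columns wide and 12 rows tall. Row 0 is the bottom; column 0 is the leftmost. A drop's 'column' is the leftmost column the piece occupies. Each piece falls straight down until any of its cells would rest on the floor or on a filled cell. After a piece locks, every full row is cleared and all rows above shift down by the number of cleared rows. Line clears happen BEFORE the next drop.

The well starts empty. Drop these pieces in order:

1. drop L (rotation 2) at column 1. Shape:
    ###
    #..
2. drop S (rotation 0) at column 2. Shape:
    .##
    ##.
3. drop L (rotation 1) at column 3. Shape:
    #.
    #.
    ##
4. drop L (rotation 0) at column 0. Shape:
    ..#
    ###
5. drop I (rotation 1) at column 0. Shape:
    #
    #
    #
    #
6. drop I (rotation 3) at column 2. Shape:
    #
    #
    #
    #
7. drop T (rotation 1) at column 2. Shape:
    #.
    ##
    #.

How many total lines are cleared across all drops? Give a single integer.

Answer: 1

Derivation:
Drop 1: L rot2 at col 1 lands with bottom-row=0; cleared 0 line(s) (total 0); column heights now [0 2 2 2 0], max=2
Drop 2: S rot0 at col 2 lands with bottom-row=2; cleared 0 line(s) (total 0); column heights now [0 2 3 4 4], max=4
Drop 3: L rot1 at col 3 lands with bottom-row=4; cleared 0 line(s) (total 0); column heights now [0 2 3 7 5], max=7
Drop 4: L rot0 at col 0 lands with bottom-row=3; cleared 1 line(s) (total 1); column heights now [0 2 4 6 4], max=6
Drop 5: I rot1 at col 0 lands with bottom-row=0; cleared 0 line(s) (total 1); column heights now [4 2 4 6 4], max=6
Drop 6: I rot3 at col 2 lands with bottom-row=4; cleared 0 line(s) (total 1); column heights now [4 2 8 6 4], max=8
Drop 7: T rot1 at col 2 lands with bottom-row=8; cleared 0 line(s) (total 1); column heights now [4 2 11 10 4], max=11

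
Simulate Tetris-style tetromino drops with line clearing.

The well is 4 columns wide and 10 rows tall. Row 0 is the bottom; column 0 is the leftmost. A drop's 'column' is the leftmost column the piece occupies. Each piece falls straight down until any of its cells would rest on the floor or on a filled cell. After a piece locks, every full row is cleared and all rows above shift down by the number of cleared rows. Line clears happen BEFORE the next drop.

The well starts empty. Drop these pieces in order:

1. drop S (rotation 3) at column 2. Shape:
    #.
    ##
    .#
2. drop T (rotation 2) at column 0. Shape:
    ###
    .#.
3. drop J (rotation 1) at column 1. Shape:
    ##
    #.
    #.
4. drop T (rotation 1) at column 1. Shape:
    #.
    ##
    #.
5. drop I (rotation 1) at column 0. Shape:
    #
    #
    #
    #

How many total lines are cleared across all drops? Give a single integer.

Answer: 0

Derivation:
Drop 1: S rot3 at col 2 lands with bottom-row=0; cleared 0 line(s) (total 0); column heights now [0 0 3 2], max=3
Drop 2: T rot2 at col 0 lands with bottom-row=2; cleared 0 line(s) (total 0); column heights now [4 4 4 2], max=4
Drop 3: J rot1 at col 1 lands with bottom-row=4; cleared 0 line(s) (total 0); column heights now [4 7 7 2], max=7
Drop 4: T rot1 at col 1 lands with bottom-row=7; cleared 0 line(s) (total 0); column heights now [4 10 9 2], max=10
Drop 5: I rot1 at col 0 lands with bottom-row=4; cleared 0 line(s) (total 0); column heights now [8 10 9 2], max=10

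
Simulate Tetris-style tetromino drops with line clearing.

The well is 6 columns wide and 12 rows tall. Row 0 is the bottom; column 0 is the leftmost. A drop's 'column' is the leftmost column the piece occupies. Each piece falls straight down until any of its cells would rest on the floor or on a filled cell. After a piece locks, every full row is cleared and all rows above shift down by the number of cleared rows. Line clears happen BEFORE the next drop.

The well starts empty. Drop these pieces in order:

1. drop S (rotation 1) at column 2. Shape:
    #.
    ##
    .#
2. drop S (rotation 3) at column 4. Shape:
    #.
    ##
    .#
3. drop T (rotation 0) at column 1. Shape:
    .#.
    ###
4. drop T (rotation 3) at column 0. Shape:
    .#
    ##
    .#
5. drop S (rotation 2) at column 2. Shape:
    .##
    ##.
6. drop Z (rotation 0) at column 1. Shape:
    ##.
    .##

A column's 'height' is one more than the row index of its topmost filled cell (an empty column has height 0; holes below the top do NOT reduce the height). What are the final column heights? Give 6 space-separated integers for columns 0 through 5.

Answer: 6 9 9 8 7 2

Derivation:
Drop 1: S rot1 at col 2 lands with bottom-row=0; cleared 0 line(s) (total 0); column heights now [0 0 3 2 0 0], max=3
Drop 2: S rot3 at col 4 lands with bottom-row=0; cleared 0 line(s) (total 0); column heights now [0 0 3 2 3 2], max=3
Drop 3: T rot0 at col 1 lands with bottom-row=3; cleared 0 line(s) (total 0); column heights now [0 4 5 4 3 2], max=5
Drop 4: T rot3 at col 0 lands with bottom-row=4; cleared 0 line(s) (total 0); column heights now [6 7 5 4 3 2], max=7
Drop 5: S rot2 at col 2 lands with bottom-row=5; cleared 0 line(s) (total 0); column heights now [6 7 6 7 7 2], max=7
Drop 6: Z rot0 at col 1 lands with bottom-row=7; cleared 0 line(s) (total 0); column heights now [6 9 9 8 7 2], max=9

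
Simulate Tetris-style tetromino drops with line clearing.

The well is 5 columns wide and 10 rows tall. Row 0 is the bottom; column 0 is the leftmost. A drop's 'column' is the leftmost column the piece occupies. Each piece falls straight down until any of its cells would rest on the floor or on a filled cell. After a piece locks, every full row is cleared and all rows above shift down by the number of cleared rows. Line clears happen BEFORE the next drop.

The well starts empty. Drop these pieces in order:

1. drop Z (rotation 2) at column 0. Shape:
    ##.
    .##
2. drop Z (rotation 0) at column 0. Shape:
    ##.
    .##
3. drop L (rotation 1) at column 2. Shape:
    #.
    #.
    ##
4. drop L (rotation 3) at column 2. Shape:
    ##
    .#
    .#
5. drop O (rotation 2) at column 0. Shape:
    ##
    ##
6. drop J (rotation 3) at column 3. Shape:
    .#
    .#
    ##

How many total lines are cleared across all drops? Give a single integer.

Drop 1: Z rot2 at col 0 lands with bottom-row=0; cleared 0 line(s) (total 0); column heights now [2 2 1 0 0], max=2
Drop 2: Z rot0 at col 0 lands with bottom-row=2; cleared 0 line(s) (total 0); column heights now [4 4 3 0 0], max=4
Drop 3: L rot1 at col 2 lands with bottom-row=3; cleared 0 line(s) (total 0); column heights now [4 4 6 4 0], max=6
Drop 4: L rot3 at col 2 lands with bottom-row=4; cleared 0 line(s) (total 0); column heights now [4 4 7 7 0], max=7
Drop 5: O rot2 at col 0 lands with bottom-row=4; cleared 0 line(s) (total 0); column heights now [6 6 7 7 0], max=7
Drop 6: J rot3 at col 3 lands with bottom-row=7; cleared 0 line(s) (total 0); column heights now [6 6 7 8 10], max=10

Answer: 0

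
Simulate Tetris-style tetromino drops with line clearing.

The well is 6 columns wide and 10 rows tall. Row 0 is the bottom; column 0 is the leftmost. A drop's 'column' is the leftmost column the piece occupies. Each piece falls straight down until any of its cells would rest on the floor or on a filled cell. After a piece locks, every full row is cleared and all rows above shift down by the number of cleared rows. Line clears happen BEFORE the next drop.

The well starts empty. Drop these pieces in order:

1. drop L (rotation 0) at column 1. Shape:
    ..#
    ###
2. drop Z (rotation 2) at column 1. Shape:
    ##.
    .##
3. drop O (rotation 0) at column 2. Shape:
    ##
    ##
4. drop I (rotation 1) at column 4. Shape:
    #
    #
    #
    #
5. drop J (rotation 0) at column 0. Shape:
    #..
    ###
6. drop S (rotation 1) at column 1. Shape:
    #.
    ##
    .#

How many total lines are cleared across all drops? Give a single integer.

Answer: 0

Derivation:
Drop 1: L rot0 at col 1 lands with bottom-row=0; cleared 0 line(s) (total 0); column heights now [0 1 1 2 0 0], max=2
Drop 2: Z rot2 at col 1 lands with bottom-row=2; cleared 0 line(s) (total 0); column heights now [0 4 4 3 0 0], max=4
Drop 3: O rot0 at col 2 lands with bottom-row=4; cleared 0 line(s) (total 0); column heights now [0 4 6 6 0 0], max=6
Drop 4: I rot1 at col 4 lands with bottom-row=0; cleared 0 line(s) (total 0); column heights now [0 4 6 6 4 0], max=6
Drop 5: J rot0 at col 0 lands with bottom-row=6; cleared 0 line(s) (total 0); column heights now [8 7 7 6 4 0], max=8
Drop 6: S rot1 at col 1 lands with bottom-row=7; cleared 0 line(s) (total 0); column heights now [8 10 9 6 4 0], max=10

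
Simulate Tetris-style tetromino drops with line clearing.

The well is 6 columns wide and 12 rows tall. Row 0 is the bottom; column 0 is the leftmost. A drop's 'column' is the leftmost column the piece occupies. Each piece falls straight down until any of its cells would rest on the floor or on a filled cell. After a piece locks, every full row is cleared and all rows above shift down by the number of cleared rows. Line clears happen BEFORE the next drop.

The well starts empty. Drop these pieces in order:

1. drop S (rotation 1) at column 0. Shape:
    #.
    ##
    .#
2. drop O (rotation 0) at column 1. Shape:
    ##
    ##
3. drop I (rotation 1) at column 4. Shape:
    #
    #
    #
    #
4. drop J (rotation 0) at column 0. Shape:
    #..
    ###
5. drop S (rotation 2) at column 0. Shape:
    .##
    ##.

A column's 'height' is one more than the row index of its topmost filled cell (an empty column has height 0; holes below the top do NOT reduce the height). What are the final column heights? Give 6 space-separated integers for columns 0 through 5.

Drop 1: S rot1 at col 0 lands with bottom-row=0; cleared 0 line(s) (total 0); column heights now [3 2 0 0 0 0], max=3
Drop 2: O rot0 at col 1 lands with bottom-row=2; cleared 0 line(s) (total 0); column heights now [3 4 4 0 0 0], max=4
Drop 3: I rot1 at col 4 lands with bottom-row=0; cleared 0 line(s) (total 0); column heights now [3 4 4 0 4 0], max=4
Drop 4: J rot0 at col 0 lands with bottom-row=4; cleared 0 line(s) (total 0); column heights now [6 5 5 0 4 0], max=6
Drop 5: S rot2 at col 0 lands with bottom-row=6; cleared 0 line(s) (total 0); column heights now [7 8 8 0 4 0], max=8

Answer: 7 8 8 0 4 0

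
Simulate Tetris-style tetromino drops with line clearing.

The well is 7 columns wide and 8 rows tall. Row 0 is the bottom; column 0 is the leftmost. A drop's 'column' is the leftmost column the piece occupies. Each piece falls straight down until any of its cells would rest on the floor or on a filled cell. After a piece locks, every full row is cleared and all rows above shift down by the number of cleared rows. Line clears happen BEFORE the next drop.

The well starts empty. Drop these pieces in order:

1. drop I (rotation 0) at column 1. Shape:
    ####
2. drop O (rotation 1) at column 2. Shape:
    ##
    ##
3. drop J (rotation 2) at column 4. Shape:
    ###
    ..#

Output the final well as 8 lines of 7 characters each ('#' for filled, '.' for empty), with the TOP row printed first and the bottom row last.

Drop 1: I rot0 at col 1 lands with bottom-row=0; cleared 0 line(s) (total 0); column heights now [0 1 1 1 1 0 0], max=1
Drop 2: O rot1 at col 2 lands with bottom-row=1; cleared 0 line(s) (total 0); column heights now [0 1 3 3 1 0 0], max=3
Drop 3: J rot2 at col 4 lands with bottom-row=0; cleared 0 line(s) (total 0); column heights now [0 1 3 3 2 2 2], max=3

Answer: .......
.......
.......
.......
.......
..##...
..#####
.####.#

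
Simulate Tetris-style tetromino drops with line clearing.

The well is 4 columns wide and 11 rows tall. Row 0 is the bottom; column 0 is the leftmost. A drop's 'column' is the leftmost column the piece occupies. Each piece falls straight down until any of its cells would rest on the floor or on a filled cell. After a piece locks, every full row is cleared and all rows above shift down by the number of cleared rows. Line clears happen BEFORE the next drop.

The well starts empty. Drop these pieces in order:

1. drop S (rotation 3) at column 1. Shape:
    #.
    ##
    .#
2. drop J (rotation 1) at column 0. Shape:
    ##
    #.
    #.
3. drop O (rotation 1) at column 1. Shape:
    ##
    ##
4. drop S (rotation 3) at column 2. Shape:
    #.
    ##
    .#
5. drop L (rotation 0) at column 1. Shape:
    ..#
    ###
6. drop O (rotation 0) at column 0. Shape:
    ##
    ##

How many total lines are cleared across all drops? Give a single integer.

Drop 1: S rot3 at col 1 lands with bottom-row=0; cleared 0 line(s) (total 0); column heights now [0 3 2 0], max=3
Drop 2: J rot1 at col 0 lands with bottom-row=1; cleared 0 line(s) (total 0); column heights now [4 4 2 0], max=4
Drop 3: O rot1 at col 1 lands with bottom-row=4; cleared 0 line(s) (total 0); column heights now [4 6 6 0], max=6
Drop 4: S rot3 at col 2 lands with bottom-row=5; cleared 0 line(s) (total 0); column heights now [4 6 8 7], max=8
Drop 5: L rot0 at col 1 lands with bottom-row=8; cleared 0 line(s) (total 0); column heights now [4 9 9 10], max=10
Drop 6: O rot0 at col 0 lands with bottom-row=9; cleared 0 line(s) (total 0); column heights now [11 11 9 10], max=11

Answer: 0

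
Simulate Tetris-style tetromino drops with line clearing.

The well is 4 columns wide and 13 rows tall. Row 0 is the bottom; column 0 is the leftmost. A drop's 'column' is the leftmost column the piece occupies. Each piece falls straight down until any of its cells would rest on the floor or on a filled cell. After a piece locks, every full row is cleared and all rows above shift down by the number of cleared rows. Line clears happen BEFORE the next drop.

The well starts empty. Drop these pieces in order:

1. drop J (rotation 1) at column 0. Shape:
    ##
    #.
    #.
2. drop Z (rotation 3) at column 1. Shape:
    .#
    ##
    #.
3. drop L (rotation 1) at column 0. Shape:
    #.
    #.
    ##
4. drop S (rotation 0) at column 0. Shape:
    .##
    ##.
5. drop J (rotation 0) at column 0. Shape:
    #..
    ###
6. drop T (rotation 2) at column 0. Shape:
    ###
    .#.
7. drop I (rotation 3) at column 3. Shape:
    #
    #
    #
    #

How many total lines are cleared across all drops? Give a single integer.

Answer: 0

Derivation:
Drop 1: J rot1 at col 0 lands with bottom-row=0; cleared 0 line(s) (total 0); column heights now [3 3 0 0], max=3
Drop 2: Z rot3 at col 1 lands with bottom-row=3; cleared 0 line(s) (total 0); column heights now [3 5 6 0], max=6
Drop 3: L rot1 at col 0 lands with bottom-row=5; cleared 0 line(s) (total 0); column heights now [8 6 6 0], max=8
Drop 4: S rot0 at col 0 lands with bottom-row=8; cleared 0 line(s) (total 0); column heights now [9 10 10 0], max=10
Drop 5: J rot0 at col 0 lands with bottom-row=10; cleared 0 line(s) (total 0); column heights now [12 11 11 0], max=12
Drop 6: T rot2 at col 0 lands with bottom-row=11; cleared 0 line(s) (total 0); column heights now [13 13 13 0], max=13
Drop 7: I rot3 at col 3 lands with bottom-row=0; cleared 0 line(s) (total 0); column heights now [13 13 13 4], max=13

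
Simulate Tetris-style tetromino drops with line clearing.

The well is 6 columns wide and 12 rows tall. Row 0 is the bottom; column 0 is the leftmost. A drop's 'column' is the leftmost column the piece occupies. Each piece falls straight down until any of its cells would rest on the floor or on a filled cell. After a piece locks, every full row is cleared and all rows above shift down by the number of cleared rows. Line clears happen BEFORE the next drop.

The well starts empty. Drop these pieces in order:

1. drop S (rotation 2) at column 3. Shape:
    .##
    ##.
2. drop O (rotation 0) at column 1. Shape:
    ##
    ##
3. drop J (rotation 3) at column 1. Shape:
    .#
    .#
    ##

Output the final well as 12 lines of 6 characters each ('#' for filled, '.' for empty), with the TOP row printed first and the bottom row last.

Answer: ......
......
......
......
......
......
......
..#...
..#...
.##...
.##.##
.####.

Derivation:
Drop 1: S rot2 at col 3 lands with bottom-row=0; cleared 0 line(s) (total 0); column heights now [0 0 0 1 2 2], max=2
Drop 2: O rot0 at col 1 lands with bottom-row=0; cleared 0 line(s) (total 0); column heights now [0 2 2 1 2 2], max=2
Drop 3: J rot3 at col 1 lands with bottom-row=2; cleared 0 line(s) (total 0); column heights now [0 3 5 1 2 2], max=5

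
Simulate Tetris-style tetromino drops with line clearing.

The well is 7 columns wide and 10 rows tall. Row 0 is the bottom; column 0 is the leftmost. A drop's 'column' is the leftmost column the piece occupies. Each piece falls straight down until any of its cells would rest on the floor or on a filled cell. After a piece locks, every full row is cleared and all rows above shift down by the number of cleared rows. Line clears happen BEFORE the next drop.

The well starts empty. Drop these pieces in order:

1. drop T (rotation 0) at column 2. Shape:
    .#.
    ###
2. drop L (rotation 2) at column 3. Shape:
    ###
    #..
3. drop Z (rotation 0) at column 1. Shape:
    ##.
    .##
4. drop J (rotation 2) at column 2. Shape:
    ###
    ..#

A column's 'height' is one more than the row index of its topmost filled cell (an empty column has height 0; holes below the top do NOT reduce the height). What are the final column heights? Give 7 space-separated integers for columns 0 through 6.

Drop 1: T rot0 at col 2 lands with bottom-row=0; cleared 0 line(s) (total 0); column heights now [0 0 1 2 1 0 0], max=2
Drop 2: L rot2 at col 3 lands with bottom-row=2; cleared 0 line(s) (total 0); column heights now [0 0 1 4 4 4 0], max=4
Drop 3: Z rot0 at col 1 lands with bottom-row=4; cleared 0 line(s) (total 0); column heights now [0 6 6 5 4 4 0], max=6
Drop 4: J rot2 at col 2 lands with bottom-row=5; cleared 0 line(s) (total 0); column heights now [0 6 7 7 7 4 0], max=7

Answer: 0 6 7 7 7 4 0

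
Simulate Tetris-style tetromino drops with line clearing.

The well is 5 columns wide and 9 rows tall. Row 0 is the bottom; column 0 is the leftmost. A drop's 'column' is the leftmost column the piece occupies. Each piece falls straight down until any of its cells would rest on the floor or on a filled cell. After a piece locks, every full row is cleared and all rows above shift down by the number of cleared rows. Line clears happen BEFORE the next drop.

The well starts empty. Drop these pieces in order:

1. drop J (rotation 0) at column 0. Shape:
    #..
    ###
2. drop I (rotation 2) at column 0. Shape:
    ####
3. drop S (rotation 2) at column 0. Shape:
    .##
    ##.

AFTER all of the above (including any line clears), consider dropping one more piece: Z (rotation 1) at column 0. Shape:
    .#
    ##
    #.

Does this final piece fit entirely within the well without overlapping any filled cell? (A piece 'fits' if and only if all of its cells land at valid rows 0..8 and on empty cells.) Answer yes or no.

Answer: yes

Derivation:
Drop 1: J rot0 at col 0 lands with bottom-row=0; cleared 0 line(s) (total 0); column heights now [2 1 1 0 0], max=2
Drop 2: I rot2 at col 0 lands with bottom-row=2; cleared 0 line(s) (total 0); column heights now [3 3 3 3 0], max=3
Drop 3: S rot2 at col 0 lands with bottom-row=3; cleared 0 line(s) (total 0); column heights now [4 5 5 3 0], max=5
Test piece Z rot1 at col 0 (width 2): heights before test = [4 5 5 3 0]; fits = True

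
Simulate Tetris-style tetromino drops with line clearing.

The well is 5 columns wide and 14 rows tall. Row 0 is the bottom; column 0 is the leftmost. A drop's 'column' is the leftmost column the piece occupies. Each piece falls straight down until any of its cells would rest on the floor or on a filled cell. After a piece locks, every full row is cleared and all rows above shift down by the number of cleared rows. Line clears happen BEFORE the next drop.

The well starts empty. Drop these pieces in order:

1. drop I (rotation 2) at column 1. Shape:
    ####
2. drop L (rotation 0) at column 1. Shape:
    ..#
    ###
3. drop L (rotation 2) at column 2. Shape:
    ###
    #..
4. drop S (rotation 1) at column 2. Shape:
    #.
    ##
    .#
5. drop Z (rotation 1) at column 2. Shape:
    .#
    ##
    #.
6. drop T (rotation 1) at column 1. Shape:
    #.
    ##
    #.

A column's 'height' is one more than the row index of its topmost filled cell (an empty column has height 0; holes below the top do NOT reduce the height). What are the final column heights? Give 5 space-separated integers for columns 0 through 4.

Answer: 0 11 10 10 4

Derivation:
Drop 1: I rot2 at col 1 lands with bottom-row=0; cleared 0 line(s) (total 0); column heights now [0 1 1 1 1], max=1
Drop 2: L rot0 at col 1 lands with bottom-row=1; cleared 0 line(s) (total 0); column heights now [0 2 2 3 1], max=3
Drop 3: L rot2 at col 2 lands with bottom-row=2; cleared 0 line(s) (total 0); column heights now [0 2 4 4 4], max=4
Drop 4: S rot1 at col 2 lands with bottom-row=4; cleared 0 line(s) (total 0); column heights now [0 2 7 6 4], max=7
Drop 5: Z rot1 at col 2 lands with bottom-row=7; cleared 0 line(s) (total 0); column heights now [0 2 9 10 4], max=10
Drop 6: T rot1 at col 1 lands with bottom-row=8; cleared 0 line(s) (total 0); column heights now [0 11 10 10 4], max=11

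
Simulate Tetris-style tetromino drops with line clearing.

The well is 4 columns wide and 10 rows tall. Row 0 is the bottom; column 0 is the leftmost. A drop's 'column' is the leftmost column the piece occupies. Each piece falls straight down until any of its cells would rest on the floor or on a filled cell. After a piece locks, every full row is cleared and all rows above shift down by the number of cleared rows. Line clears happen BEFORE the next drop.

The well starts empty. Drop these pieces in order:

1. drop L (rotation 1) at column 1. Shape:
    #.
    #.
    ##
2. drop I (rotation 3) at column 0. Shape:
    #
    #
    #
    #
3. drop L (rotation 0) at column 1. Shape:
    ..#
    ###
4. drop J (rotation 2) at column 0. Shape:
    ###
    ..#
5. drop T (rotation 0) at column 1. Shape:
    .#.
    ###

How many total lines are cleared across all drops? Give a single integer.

Answer: 2

Derivation:
Drop 1: L rot1 at col 1 lands with bottom-row=0; cleared 0 line(s) (total 0); column heights now [0 3 1 0], max=3
Drop 2: I rot3 at col 0 lands with bottom-row=0; cleared 0 line(s) (total 0); column heights now [4 3 1 0], max=4
Drop 3: L rot0 at col 1 lands with bottom-row=3; cleared 1 line(s) (total 1); column heights now [3 3 1 4], max=4
Drop 4: J rot2 at col 0 lands with bottom-row=2; cleared 1 line(s) (total 2); column heights now [3 3 3 0], max=3
Drop 5: T rot0 at col 1 lands with bottom-row=3; cleared 0 line(s) (total 2); column heights now [3 4 5 4], max=5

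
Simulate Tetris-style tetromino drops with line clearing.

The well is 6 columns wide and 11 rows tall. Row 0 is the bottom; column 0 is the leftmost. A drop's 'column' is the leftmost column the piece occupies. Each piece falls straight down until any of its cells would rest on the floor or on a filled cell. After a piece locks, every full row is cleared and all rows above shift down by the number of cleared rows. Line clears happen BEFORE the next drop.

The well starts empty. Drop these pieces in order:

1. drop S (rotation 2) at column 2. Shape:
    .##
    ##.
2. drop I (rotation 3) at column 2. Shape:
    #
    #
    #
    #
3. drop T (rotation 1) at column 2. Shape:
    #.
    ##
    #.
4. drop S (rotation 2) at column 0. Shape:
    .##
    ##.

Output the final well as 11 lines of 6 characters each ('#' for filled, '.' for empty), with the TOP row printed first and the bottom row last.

Drop 1: S rot2 at col 2 lands with bottom-row=0; cleared 0 line(s) (total 0); column heights now [0 0 1 2 2 0], max=2
Drop 2: I rot3 at col 2 lands with bottom-row=1; cleared 0 line(s) (total 0); column heights now [0 0 5 2 2 0], max=5
Drop 3: T rot1 at col 2 lands with bottom-row=5; cleared 0 line(s) (total 0); column heights now [0 0 8 7 2 0], max=8
Drop 4: S rot2 at col 0 lands with bottom-row=7; cleared 0 line(s) (total 0); column heights now [8 9 9 7 2 0], max=9

Answer: ......
......
.##...
###...
..##..
..#...
..#...
..#...
..#...
..###.
..##..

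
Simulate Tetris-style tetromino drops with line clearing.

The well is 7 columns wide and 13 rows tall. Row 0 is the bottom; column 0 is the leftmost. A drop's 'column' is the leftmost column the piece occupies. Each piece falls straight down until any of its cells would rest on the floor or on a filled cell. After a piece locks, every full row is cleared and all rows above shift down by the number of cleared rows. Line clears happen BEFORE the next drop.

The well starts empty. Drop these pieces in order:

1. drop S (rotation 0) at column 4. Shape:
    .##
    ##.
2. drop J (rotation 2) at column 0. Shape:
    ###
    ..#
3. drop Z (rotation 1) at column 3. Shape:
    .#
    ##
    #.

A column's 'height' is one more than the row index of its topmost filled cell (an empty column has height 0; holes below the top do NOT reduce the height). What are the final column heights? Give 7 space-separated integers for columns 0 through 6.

Drop 1: S rot0 at col 4 lands with bottom-row=0; cleared 0 line(s) (total 0); column heights now [0 0 0 0 1 2 2], max=2
Drop 2: J rot2 at col 0 lands with bottom-row=0; cleared 0 line(s) (total 0); column heights now [2 2 2 0 1 2 2], max=2
Drop 3: Z rot1 at col 3 lands with bottom-row=0; cleared 1 line(s) (total 1); column heights now [0 0 1 1 2 1 0], max=2

Answer: 0 0 1 1 2 1 0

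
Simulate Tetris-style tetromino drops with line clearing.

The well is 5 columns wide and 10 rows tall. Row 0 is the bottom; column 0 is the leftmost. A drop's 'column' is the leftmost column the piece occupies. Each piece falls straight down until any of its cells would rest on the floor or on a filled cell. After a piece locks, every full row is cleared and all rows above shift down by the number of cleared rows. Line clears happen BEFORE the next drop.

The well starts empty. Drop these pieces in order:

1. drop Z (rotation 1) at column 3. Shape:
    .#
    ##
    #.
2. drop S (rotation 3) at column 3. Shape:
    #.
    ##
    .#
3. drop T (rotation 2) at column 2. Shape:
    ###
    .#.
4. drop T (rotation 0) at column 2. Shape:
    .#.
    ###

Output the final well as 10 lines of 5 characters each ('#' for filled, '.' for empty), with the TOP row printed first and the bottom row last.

Answer: ...#.
..###
..###
...#.
...#.
...##
....#
....#
...##
...#.

Derivation:
Drop 1: Z rot1 at col 3 lands with bottom-row=0; cleared 0 line(s) (total 0); column heights now [0 0 0 2 3], max=3
Drop 2: S rot3 at col 3 lands with bottom-row=3; cleared 0 line(s) (total 0); column heights now [0 0 0 6 5], max=6
Drop 3: T rot2 at col 2 lands with bottom-row=6; cleared 0 line(s) (total 0); column heights now [0 0 8 8 8], max=8
Drop 4: T rot0 at col 2 lands with bottom-row=8; cleared 0 line(s) (total 0); column heights now [0 0 9 10 9], max=10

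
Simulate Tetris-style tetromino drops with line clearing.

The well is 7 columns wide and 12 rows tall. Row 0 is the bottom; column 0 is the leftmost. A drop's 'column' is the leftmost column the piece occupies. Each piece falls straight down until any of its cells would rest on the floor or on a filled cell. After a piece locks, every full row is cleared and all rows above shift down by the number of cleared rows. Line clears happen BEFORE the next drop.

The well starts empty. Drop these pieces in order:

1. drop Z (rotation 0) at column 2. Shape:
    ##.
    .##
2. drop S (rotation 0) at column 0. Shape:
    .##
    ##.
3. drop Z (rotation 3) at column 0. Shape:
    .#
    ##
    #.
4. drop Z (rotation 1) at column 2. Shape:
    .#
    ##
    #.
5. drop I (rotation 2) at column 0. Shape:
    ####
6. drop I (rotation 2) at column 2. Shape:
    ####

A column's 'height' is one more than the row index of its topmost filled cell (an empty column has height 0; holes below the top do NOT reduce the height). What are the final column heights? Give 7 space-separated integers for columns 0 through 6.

Drop 1: Z rot0 at col 2 lands with bottom-row=0; cleared 0 line(s) (total 0); column heights now [0 0 2 2 1 0 0], max=2
Drop 2: S rot0 at col 0 lands with bottom-row=1; cleared 0 line(s) (total 0); column heights now [2 3 3 2 1 0 0], max=3
Drop 3: Z rot3 at col 0 lands with bottom-row=2; cleared 0 line(s) (total 0); column heights now [4 5 3 2 1 0 0], max=5
Drop 4: Z rot1 at col 2 lands with bottom-row=3; cleared 0 line(s) (total 0); column heights now [4 5 5 6 1 0 0], max=6
Drop 5: I rot2 at col 0 lands with bottom-row=6; cleared 0 line(s) (total 0); column heights now [7 7 7 7 1 0 0], max=7
Drop 6: I rot2 at col 2 lands with bottom-row=7; cleared 0 line(s) (total 0); column heights now [7 7 8 8 8 8 0], max=8

Answer: 7 7 8 8 8 8 0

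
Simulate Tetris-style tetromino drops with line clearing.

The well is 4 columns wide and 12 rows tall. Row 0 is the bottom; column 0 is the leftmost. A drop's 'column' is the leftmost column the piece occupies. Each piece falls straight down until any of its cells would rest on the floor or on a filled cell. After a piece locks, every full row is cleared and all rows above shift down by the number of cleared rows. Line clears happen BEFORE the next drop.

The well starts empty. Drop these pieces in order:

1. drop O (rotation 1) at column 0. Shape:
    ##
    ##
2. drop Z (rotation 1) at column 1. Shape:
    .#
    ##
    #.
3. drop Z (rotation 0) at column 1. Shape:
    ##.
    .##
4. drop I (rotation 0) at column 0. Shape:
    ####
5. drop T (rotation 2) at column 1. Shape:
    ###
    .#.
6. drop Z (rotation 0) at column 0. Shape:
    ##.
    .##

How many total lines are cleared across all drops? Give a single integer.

Answer: 1

Derivation:
Drop 1: O rot1 at col 0 lands with bottom-row=0; cleared 0 line(s) (total 0); column heights now [2 2 0 0], max=2
Drop 2: Z rot1 at col 1 lands with bottom-row=2; cleared 0 line(s) (total 0); column heights now [2 4 5 0], max=5
Drop 3: Z rot0 at col 1 lands with bottom-row=5; cleared 0 line(s) (total 0); column heights now [2 7 7 6], max=7
Drop 4: I rot0 at col 0 lands with bottom-row=7; cleared 1 line(s) (total 1); column heights now [2 7 7 6], max=7
Drop 5: T rot2 at col 1 lands with bottom-row=7; cleared 0 line(s) (total 1); column heights now [2 9 9 9], max=9
Drop 6: Z rot0 at col 0 lands with bottom-row=9; cleared 0 line(s) (total 1); column heights now [11 11 10 9], max=11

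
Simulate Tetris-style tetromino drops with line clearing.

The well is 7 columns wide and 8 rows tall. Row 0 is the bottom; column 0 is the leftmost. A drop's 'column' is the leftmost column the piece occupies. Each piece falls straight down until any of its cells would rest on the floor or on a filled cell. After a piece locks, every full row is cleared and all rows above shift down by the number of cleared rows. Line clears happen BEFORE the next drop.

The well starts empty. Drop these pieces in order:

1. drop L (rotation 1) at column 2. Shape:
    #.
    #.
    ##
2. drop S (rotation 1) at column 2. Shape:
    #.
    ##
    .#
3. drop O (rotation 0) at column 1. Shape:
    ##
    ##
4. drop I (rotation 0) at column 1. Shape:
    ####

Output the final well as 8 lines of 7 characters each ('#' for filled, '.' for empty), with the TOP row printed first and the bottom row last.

Drop 1: L rot1 at col 2 lands with bottom-row=0; cleared 0 line(s) (total 0); column heights now [0 0 3 1 0 0 0], max=3
Drop 2: S rot1 at col 2 lands with bottom-row=2; cleared 0 line(s) (total 0); column heights now [0 0 5 4 0 0 0], max=5
Drop 3: O rot0 at col 1 lands with bottom-row=5; cleared 0 line(s) (total 0); column heights now [0 7 7 4 0 0 0], max=7
Drop 4: I rot0 at col 1 lands with bottom-row=7; cleared 0 line(s) (total 0); column heights now [0 8 8 8 8 0 0], max=8

Answer: .####..
.##....
.##....
..#....
..##...
..##...
..#....
..##...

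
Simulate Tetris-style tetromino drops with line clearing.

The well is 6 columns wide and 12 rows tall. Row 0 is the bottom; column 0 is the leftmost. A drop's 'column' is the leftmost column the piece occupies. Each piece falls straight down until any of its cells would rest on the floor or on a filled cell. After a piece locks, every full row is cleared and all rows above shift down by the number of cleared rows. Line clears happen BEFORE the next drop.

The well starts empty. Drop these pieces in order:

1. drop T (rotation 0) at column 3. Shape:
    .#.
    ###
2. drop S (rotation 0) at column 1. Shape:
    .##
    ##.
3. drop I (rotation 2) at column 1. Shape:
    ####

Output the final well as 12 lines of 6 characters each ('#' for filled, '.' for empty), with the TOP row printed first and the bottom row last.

Answer: ......
......
......
......
......
......
......
......
......
.####.
..###.
.#####

Derivation:
Drop 1: T rot0 at col 3 lands with bottom-row=0; cleared 0 line(s) (total 0); column heights now [0 0 0 1 2 1], max=2
Drop 2: S rot0 at col 1 lands with bottom-row=0; cleared 0 line(s) (total 0); column heights now [0 1 2 2 2 1], max=2
Drop 3: I rot2 at col 1 lands with bottom-row=2; cleared 0 line(s) (total 0); column heights now [0 3 3 3 3 1], max=3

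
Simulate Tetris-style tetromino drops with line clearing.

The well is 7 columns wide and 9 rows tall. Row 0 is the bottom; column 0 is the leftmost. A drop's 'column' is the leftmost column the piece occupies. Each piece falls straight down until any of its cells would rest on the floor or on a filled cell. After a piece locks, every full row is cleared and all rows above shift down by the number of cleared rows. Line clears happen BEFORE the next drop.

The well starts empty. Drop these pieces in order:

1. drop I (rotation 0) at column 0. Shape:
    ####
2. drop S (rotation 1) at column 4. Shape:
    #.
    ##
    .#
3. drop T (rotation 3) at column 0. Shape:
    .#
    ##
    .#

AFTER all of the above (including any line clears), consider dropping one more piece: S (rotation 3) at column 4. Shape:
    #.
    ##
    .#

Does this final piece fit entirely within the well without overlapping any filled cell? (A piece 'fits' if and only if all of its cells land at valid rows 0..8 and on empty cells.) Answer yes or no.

Drop 1: I rot0 at col 0 lands with bottom-row=0; cleared 0 line(s) (total 0); column heights now [1 1 1 1 0 0 0], max=1
Drop 2: S rot1 at col 4 lands with bottom-row=0; cleared 0 line(s) (total 0); column heights now [1 1 1 1 3 2 0], max=3
Drop 3: T rot3 at col 0 lands with bottom-row=1; cleared 0 line(s) (total 0); column heights now [3 4 1 1 3 2 0], max=4
Test piece S rot3 at col 4 (width 2): heights before test = [3 4 1 1 3 2 0]; fits = True

Answer: yes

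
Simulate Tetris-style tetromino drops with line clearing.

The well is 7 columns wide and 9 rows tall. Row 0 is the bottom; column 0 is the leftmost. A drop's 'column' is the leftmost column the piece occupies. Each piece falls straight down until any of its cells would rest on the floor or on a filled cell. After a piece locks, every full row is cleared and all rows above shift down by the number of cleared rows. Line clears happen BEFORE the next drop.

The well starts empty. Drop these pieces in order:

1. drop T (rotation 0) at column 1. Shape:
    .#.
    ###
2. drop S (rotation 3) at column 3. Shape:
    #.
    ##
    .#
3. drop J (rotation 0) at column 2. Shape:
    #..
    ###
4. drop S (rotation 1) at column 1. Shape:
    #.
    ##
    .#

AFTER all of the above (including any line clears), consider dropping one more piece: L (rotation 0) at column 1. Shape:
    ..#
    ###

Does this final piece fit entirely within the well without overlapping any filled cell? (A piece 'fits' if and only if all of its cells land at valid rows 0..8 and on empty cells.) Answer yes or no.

Answer: no

Derivation:
Drop 1: T rot0 at col 1 lands with bottom-row=0; cleared 0 line(s) (total 0); column heights now [0 1 2 1 0 0 0], max=2
Drop 2: S rot3 at col 3 lands with bottom-row=0; cleared 0 line(s) (total 0); column heights now [0 1 2 3 2 0 0], max=3
Drop 3: J rot0 at col 2 lands with bottom-row=3; cleared 0 line(s) (total 0); column heights now [0 1 5 4 4 0 0], max=5
Drop 4: S rot1 at col 1 lands with bottom-row=5; cleared 0 line(s) (total 0); column heights now [0 8 7 4 4 0 0], max=8
Test piece L rot0 at col 1 (width 3): heights before test = [0 8 7 4 4 0 0]; fits = False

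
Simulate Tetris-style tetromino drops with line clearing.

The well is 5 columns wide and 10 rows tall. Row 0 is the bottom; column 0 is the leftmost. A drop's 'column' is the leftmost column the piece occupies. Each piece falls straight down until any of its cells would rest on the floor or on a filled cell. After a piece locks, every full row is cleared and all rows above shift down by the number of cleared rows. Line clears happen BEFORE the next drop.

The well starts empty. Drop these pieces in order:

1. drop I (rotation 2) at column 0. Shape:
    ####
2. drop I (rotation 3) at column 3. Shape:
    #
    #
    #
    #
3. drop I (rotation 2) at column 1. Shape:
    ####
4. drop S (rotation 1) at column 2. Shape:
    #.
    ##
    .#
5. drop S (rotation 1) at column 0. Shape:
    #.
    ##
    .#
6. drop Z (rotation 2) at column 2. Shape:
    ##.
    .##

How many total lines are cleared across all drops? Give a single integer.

Answer: 0

Derivation:
Drop 1: I rot2 at col 0 lands with bottom-row=0; cleared 0 line(s) (total 0); column heights now [1 1 1 1 0], max=1
Drop 2: I rot3 at col 3 lands with bottom-row=1; cleared 0 line(s) (total 0); column heights now [1 1 1 5 0], max=5
Drop 3: I rot2 at col 1 lands with bottom-row=5; cleared 0 line(s) (total 0); column heights now [1 6 6 6 6], max=6
Drop 4: S rot1 at col 2 lands with bottom-row=6; cleared 0 line(s) (total 0); column heights now [1 6 9 8 6], max=9
Drop 5: S rot1 at col 0 lands with bottom-row=6; cleared 0 line(s) (total 0); column heights now [9 8 9 8 6], max=9
Drop 6: Z rot2 at col 2 lands with bottom-row=8; cleared 0 line(s) (total 0); column heights now [9 8 10 10 9], max=10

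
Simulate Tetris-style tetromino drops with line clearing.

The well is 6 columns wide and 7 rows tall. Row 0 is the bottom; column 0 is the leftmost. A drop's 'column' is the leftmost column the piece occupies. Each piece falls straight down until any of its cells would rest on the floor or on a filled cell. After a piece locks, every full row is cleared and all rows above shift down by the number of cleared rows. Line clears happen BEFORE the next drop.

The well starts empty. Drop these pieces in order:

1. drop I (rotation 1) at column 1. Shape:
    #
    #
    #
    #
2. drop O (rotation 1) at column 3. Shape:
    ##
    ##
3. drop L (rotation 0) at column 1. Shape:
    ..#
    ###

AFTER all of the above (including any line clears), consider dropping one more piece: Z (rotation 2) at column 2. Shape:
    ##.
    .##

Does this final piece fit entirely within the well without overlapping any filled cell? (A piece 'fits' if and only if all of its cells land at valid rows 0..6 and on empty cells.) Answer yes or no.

Answer: no

Derivation:
Drop 1: I rot1 at col 1 lands with bottom-row=0; cleared 0 line(s) (total 0); column heights now [0 4 0 0 0 0], max=4
Drop 2: O rot1 at col 3 lands with bottom-row=0; cleared 0 line(s) (total 0); column heights now [0 4 0 2 2 0], max=4
Drop 3: L rot0 at col 1 lands with bottom-row=4; cleared 0 line(s) (total 0); column heights now [0 5 5 6 2 0], max=6
Test piece Z rot2 at col 2 (width 3): heights before test = [0 5 5 6 2 0]; fits = False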